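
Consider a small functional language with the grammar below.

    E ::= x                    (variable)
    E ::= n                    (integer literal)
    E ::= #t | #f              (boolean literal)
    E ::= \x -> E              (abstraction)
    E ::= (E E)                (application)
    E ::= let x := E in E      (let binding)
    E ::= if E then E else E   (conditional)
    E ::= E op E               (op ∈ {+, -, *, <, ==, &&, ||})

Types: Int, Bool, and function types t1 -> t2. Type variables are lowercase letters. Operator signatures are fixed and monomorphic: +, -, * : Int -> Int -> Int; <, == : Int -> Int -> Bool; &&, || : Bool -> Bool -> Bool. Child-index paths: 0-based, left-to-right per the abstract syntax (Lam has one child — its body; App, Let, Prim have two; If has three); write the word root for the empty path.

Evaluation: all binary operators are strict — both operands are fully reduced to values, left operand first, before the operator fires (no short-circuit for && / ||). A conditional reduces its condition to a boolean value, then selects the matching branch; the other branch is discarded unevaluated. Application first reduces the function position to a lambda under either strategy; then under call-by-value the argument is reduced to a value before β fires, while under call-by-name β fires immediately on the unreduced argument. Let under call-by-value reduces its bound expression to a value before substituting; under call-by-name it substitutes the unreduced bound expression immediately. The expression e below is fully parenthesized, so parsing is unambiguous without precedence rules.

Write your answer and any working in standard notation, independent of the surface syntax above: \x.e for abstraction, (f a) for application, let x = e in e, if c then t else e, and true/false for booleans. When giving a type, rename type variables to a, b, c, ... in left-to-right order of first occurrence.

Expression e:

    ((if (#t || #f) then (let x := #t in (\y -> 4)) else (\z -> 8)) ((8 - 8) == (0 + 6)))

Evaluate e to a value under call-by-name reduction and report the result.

Answer: 4

Trace:
step 0: ((if (true || false) then (let x = true in (\y.4)) else (\z.8)) ((8 - 8) == (0 + 6)))
step 1: [delta@0.0] ((if true then (let x = true in (\y.4)) else (\z.8)) ((8 - 8) == (0 + 6)))
step 2: [if@0] ((let x = true in (\y.4)) ((8 - 8) == (0 + 6)))
step 3: [let@0] ((\y.4) ((8 - 8) == (0 + 6)))
step 4: [beta@root] 4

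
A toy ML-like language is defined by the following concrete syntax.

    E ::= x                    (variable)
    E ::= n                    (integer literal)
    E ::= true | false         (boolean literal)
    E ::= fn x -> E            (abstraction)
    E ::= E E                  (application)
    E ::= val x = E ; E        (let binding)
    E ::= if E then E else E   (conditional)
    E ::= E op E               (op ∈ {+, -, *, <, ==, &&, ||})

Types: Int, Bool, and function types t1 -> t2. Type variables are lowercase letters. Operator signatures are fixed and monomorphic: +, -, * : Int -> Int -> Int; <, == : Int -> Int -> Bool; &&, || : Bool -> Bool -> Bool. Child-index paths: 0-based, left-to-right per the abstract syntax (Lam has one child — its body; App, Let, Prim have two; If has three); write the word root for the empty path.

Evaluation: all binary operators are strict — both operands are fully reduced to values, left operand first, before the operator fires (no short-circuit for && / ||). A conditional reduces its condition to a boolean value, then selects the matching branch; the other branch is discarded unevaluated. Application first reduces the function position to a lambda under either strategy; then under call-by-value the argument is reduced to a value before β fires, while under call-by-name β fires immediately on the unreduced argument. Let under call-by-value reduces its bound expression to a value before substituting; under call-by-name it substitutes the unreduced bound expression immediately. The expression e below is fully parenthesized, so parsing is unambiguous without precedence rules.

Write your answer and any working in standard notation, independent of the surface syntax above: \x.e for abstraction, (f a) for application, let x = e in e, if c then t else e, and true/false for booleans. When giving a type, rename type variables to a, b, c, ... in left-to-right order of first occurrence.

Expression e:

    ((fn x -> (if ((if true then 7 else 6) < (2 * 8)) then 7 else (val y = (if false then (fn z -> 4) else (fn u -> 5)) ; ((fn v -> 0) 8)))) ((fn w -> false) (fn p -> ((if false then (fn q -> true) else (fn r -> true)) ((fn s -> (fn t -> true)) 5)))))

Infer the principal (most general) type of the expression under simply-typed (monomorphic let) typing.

Derivation:
  unify Bool ~ Bool
  unify Int ~ Int
  unify Int ~ Int
  unify Int ~ Int
  unify Int ~ Int
  unify Int ~ Int
  unify Bool ~ Bool
  unify Bool ~ Bool
\z._ : b -> Int
\u._ : c -> Int
  unify b -> Int ~ c -> Int
  unify b ~ c
  unify Int ~ Int
let y : c -> Int
\v._ : d -> Int
  unify d -> Int ~ Int -> e
  unify d ~ Int
  unify Int ~ e
_ _ : Int
  unify Int ~ Int
\x._ : a -> Int
\w._ : f -> Bool
  unify Bool ~ Bool
\q._ : h -> Bool
\r._ : i -> Bool
  unify h -> Bool ~ i -> Bool
  unify h ~ i
  unify Bool ~ Bool
\t._ : k -> Bool
\s._ : j -> k -> Bool
  unify j -> k -> Bool ~ Int -> l
  unify j ~ Int
  unify k -> Bool ~ l
_ _ : k -> Bool
  unify i -> Bool ~ (k -> Bool) -> m
  unify i ~ k -> Bool
  unify Bool ~ m
_ _ : Bool
\p._ : g -> Bool
  unify f -> Bool ~ (g -> Bool) -> n
  unify f ~ g -> Bool
  unify Bool ~ n
_ _ : Bool
  unify a -> Int ~ Bool -> o
  unify a ~ Bool
  unify Int ~ o
_ _ : Int

Answer: Int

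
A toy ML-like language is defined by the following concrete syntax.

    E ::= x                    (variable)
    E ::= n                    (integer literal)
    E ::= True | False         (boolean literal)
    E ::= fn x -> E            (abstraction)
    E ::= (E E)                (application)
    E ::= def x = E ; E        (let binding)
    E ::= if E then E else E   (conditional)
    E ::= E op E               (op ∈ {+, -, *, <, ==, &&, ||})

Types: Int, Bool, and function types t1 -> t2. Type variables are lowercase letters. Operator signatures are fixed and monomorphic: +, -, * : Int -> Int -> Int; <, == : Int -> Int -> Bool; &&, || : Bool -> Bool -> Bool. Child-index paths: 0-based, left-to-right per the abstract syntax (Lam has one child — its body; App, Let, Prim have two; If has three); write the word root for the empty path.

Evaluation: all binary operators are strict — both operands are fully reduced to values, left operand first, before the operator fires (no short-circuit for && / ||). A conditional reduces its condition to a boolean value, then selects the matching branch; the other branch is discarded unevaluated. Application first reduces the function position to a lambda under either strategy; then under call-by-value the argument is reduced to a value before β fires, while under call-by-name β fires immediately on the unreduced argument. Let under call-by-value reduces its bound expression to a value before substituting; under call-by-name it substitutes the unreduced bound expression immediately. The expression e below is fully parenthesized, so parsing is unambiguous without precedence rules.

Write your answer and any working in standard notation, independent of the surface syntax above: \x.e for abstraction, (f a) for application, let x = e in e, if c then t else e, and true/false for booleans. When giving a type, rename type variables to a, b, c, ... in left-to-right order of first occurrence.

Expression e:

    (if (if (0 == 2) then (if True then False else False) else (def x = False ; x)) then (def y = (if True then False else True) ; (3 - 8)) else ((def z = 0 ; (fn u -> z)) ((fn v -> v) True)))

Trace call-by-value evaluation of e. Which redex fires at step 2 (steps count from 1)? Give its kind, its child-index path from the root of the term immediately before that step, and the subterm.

Answer: if at 0 : (if false then (if true then false else false) else (let x = false in x))

Trace:
step 0: (if (if (0 == 2) then (if true then false else false) else (let x = false in x)) then (let y = (if true then false else true) in (3 - 8)) else ((let z = 0 in (\u.z)) ((\v.v) true)))
step 1: [delta@0.0] (if (if false then (if true then false else false) else (let x = false in x)) then (let y = (if true then false else true) in (3 - 8)) else ((let z = 0 in (\u.z)) ((\v.v) true)))
step 2: [if@0] (if (let x = false in x) then (let y = (if true then false else true) in (3 - 8)) else ((let z = 0 in (\u.z)) ((\v.v) true)))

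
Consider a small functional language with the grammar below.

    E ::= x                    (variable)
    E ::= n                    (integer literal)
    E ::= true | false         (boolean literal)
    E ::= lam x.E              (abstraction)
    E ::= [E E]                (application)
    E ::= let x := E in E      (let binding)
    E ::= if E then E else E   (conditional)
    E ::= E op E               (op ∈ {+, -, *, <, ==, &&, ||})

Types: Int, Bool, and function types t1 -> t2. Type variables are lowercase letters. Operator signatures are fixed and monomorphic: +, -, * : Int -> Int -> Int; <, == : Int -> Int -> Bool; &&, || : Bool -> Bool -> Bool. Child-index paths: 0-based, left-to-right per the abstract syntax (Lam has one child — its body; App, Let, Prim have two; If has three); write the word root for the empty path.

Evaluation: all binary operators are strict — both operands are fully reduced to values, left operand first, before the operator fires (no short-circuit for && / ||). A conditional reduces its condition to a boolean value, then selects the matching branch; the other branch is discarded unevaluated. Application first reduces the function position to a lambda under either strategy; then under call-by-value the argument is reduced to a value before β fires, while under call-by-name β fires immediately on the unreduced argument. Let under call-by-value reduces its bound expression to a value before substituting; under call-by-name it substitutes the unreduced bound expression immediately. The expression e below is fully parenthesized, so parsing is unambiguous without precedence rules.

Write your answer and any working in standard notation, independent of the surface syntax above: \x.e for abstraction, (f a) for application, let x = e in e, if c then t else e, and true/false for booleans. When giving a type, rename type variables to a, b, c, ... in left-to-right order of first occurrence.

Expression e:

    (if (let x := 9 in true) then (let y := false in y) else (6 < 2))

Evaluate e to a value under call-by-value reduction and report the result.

Answer: false

Working:
step 0: (if (let x = 9 in true) then (let y = false in y) else (6 < 2))
step 1: [let@0] (if true then (let y = false in y) else (6 < 2))
step 2: [if@root] (let y = false in y)
step 3: [let@root] false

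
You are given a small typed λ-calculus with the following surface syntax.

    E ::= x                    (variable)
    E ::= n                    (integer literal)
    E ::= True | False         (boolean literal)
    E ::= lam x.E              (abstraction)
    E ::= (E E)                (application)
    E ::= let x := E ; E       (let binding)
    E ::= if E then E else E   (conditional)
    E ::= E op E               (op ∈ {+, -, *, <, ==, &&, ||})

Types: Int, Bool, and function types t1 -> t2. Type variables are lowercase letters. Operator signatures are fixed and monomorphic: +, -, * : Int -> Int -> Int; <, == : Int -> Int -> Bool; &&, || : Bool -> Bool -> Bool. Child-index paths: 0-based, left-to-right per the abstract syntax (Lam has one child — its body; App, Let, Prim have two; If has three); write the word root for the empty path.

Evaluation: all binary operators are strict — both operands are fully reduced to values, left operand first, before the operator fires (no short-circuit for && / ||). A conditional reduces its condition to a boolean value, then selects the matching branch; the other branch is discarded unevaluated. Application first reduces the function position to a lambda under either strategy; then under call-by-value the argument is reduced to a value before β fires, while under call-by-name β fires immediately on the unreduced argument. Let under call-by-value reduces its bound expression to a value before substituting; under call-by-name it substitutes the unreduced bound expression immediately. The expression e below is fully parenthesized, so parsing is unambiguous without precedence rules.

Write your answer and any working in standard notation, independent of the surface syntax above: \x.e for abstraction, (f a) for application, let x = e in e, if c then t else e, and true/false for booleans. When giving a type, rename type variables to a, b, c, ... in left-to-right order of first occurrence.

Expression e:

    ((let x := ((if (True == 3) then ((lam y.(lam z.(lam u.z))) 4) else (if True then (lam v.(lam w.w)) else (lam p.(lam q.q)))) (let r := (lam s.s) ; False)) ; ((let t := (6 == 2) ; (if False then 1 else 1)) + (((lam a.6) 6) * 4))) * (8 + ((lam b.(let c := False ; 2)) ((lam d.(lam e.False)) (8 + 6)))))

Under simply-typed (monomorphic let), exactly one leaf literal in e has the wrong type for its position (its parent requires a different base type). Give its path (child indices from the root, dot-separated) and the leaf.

Answer: 0.0.0.0.0 : true

Trace:
  unify Bool ~ Int
  FAIL: mismatch Bool ~ Int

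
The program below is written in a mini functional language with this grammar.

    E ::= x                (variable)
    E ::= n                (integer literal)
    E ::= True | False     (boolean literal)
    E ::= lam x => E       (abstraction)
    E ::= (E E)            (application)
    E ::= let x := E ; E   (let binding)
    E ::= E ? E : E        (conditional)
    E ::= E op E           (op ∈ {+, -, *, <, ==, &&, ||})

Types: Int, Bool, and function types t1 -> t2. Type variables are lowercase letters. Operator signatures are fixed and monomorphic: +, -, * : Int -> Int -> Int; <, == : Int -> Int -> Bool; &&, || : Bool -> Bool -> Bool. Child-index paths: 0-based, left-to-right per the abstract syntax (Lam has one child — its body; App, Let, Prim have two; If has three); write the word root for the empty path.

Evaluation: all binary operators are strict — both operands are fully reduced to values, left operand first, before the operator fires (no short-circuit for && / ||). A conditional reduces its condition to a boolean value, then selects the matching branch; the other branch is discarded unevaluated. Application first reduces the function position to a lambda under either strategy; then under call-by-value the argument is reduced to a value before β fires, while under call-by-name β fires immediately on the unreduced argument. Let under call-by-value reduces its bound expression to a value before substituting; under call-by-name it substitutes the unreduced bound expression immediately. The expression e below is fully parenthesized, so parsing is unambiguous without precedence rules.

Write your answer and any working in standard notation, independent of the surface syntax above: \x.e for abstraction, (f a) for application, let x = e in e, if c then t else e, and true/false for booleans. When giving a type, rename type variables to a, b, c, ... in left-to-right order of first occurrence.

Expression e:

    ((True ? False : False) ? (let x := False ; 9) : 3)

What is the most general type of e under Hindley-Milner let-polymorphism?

Working:
  unify Bool ~ Bool
  unify Bool ~ Bool
  unify Bool ~ Bool
let x : Bool
  unify Int ~ Int

Answer: Int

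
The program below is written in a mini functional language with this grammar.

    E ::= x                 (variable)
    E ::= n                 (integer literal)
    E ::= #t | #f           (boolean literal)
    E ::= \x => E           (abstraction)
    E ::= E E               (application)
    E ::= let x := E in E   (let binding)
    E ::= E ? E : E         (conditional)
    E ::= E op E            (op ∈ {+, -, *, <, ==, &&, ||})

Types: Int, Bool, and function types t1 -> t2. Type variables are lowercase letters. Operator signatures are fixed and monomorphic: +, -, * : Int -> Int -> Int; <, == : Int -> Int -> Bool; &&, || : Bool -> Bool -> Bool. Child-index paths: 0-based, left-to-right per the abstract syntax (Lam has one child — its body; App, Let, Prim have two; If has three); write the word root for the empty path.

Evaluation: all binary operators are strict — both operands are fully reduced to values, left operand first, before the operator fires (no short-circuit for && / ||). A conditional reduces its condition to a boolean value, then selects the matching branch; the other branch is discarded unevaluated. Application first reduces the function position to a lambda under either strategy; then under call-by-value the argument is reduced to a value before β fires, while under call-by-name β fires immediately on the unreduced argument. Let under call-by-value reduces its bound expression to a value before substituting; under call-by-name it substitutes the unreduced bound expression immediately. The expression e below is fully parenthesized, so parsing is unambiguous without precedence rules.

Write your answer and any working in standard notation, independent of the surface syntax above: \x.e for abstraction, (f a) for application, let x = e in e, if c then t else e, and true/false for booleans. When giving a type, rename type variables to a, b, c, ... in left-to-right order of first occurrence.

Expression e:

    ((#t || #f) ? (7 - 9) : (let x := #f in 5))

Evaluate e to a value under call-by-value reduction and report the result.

Trace:
step 0: (if (true || false) then (7 - 9) else (let x = false in 5))
step 1: [delta@0] (if true then (7 - 9) else (let x = false in 5))
step 2: [if@root] (7 - 9)
step 3: [delta@root] -2

Answer: -2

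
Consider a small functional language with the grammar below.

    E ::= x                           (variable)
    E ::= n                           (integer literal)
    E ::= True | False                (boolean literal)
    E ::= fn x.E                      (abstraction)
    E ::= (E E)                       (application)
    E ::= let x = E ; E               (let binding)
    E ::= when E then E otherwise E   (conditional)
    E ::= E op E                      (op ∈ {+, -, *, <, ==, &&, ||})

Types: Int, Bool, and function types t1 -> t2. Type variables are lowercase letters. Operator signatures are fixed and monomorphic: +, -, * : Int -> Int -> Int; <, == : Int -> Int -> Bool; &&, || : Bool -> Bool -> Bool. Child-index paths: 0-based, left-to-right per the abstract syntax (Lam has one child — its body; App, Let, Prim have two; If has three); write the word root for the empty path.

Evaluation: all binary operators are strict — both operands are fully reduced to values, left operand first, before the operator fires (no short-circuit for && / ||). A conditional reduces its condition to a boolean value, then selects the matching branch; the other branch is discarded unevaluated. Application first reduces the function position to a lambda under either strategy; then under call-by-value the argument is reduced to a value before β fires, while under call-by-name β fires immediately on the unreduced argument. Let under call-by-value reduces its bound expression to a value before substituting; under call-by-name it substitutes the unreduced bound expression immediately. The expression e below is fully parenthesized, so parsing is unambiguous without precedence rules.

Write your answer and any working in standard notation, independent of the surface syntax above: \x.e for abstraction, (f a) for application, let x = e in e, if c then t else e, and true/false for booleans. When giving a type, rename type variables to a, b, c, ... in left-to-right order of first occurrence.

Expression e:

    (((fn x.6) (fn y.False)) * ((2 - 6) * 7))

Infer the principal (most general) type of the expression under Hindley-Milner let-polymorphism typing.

Trace:
\x._ : a -> Int
\y._ : b -> Bool
  unify a -> Int ~ (b -> Bool) -> c
  unify a ~ b -> Bool
  unify Int ~ c
_ _ : Int
  unify Int ~ Int
  unify Int ~ Int
  unify Int ~ Int
  unify Int ~ Int
  unify Int ~ Int
  unify Int ~ Int

Answer: Int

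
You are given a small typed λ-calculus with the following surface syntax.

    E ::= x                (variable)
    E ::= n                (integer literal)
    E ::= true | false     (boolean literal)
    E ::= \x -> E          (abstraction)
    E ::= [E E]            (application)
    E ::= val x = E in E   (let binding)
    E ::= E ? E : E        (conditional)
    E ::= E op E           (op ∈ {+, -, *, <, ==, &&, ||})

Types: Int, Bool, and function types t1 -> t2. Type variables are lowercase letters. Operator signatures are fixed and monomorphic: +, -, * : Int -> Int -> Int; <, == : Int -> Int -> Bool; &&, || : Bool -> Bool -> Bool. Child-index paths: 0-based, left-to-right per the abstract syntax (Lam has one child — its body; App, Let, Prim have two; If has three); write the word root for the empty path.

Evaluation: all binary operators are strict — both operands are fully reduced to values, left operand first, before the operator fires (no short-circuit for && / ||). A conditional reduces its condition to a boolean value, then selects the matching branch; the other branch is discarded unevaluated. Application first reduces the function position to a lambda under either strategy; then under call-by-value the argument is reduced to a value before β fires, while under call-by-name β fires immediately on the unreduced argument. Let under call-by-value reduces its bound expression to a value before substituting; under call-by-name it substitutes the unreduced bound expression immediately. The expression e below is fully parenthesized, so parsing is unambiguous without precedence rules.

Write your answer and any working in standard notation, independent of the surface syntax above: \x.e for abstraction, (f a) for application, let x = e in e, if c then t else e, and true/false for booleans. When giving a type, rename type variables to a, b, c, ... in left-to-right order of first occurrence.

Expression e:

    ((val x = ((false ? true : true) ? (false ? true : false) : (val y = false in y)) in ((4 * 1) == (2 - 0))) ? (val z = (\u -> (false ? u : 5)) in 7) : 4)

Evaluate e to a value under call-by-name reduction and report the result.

Trace:
step 0: (if (let x = (if (if false then true else true) then (if false then true else false) else (let y = false in y)) in ((4 * 1) == (2 - 0))) then (let z = (\u.(if false then u else 5)) in 7) else 4)
step 1: [let@0] (if ((4 * 1) == (2 - 0)) then (let z = (\u.(if false then u else 5)) in 7) else 4)
step 2: [delta@0.0] (if (4 == (2 - 0)) then (let z = (\u.(if false then u else 5)) in 7) else 4)
step 3: [delta@0.1] (if (4 == 2) then (let z = (\u.(if false then u else 5)) in 7) else 4)
step 4: [delta@0] (if false then (let z = (\u.(if false then u else 5)) in 7) else 4)
step 5: [if@root] 4

Answer: 4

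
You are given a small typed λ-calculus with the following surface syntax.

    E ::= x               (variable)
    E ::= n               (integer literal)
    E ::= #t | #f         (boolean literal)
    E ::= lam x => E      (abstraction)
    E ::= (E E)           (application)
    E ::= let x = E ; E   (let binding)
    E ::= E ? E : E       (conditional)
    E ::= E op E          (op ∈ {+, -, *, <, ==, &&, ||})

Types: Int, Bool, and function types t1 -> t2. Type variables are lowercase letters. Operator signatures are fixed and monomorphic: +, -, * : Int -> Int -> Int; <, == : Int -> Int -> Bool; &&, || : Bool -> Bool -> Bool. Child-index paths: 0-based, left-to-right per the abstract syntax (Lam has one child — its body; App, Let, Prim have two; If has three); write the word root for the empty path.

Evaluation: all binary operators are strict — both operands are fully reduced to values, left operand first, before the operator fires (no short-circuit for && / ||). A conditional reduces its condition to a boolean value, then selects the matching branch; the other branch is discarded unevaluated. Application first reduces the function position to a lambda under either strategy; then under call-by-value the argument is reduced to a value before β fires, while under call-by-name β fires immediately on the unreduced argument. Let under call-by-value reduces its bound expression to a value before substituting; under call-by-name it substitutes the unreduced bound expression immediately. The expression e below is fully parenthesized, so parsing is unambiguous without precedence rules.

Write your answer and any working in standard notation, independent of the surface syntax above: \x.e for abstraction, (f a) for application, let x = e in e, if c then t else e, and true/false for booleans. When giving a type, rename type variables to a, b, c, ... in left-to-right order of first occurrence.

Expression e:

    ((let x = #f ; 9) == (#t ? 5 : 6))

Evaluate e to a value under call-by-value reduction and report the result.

Derivation:
step 0: ((let x = false in 9) == (if true then 5 else 6))
step 1: [let@0] (9 == (if true then 5 else 6))
step 2: [if@1] (9 == 5)
step 3: [delta@root] false

Answer: false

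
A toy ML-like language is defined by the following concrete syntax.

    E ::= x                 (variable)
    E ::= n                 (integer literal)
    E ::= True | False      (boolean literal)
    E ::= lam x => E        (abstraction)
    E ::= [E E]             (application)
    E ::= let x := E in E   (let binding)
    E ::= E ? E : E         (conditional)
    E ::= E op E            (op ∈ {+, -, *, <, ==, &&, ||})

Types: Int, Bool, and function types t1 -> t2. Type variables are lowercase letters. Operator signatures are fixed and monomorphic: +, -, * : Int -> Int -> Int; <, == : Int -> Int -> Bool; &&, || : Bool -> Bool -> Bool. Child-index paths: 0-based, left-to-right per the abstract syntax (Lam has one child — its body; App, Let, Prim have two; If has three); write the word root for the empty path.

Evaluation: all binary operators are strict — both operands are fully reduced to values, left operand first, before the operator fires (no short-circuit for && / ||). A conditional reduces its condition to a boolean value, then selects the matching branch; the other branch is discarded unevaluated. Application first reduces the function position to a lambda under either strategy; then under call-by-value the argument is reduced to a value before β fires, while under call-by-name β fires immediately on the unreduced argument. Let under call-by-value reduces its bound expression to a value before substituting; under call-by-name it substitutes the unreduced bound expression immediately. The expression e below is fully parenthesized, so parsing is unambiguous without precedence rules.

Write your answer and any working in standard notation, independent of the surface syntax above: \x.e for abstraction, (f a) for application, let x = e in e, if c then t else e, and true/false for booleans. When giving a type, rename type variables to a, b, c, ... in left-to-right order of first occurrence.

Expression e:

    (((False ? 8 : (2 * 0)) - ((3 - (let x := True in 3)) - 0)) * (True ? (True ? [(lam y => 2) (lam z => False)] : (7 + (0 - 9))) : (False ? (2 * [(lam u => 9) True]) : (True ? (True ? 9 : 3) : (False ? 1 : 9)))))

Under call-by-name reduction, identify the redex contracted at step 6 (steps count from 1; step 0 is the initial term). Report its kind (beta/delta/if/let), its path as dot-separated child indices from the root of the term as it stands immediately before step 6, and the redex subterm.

Answer: delta at 0 : (0 - 0)

Working:
step 0: (((if false then 8 else (2 * 0)) - ((3 - (let x = true in 3)) - 0)) * (if true then (if true then ((\y.2) (\z.false)) else (7 + (0 - 9))) else (if false then (2 * ((\u.9) true)) else (if true then (if true then 9 else 3) else (if false then 1 else 9)))))
step 1: [if@0.0] (((2 * 0) - ((3 - (let x = true in 3)) - 0)) * (if true then (if true then ((\y.2) (\z.false)) else (7 + (0 - 9))) else (if false then (2 * ((\u.9) true)) else (if true then (if true then 9 else 3) else (if false then 1 else 9)))))
step 2: [delta@0.0] ((0 - ((3 - (let x = true in 3)) - 0)) * (if true then (if true then ((\y.2) (\z.false)) else (7 + (0 - 9))) else (if false then (2 * ((\u.9) true)) else (if true then (if true then 9 else 3) else (if false then 1 else 9)))))
step 3: [let@0.1.0.1] ((0 - ((3 - 3) - 0)) * (if true then (if true then ((\y.2) (\z.false)) else (7 + (0 - 9))) else (if false then (2 * ((\u.9) true)) else (if true then (if true then 9 else 3) else (if false then 1 else 9)))))
step 4: [delta@0.1.0] ((0 - (0 - 0)) * (if true then (if true then ((\y.2) (\z.false)) else (7 + (0 - 9))) else (if false then (2 * ((\u.9) true)) else (if true then (if true then 9 else 3) else (if false then 1 else 9)))))
step 5: [delta@0.1] ((0 - 0) * (if true then (if true then ((\y.2) (\z.false)) else (7 + (0 - 9))) else (if false then (2 * ((\u.9) true)) else (if true then (if true then 9 else 3) else (if false then 1 else 9)))))
step 6: [delta@0] (0 * (if true then (if true then ((\y.2) (\z.false)) else (7 + (0 - 9))) else (if false then (2 * ((\u.9) true)) else (if true then (if true then 9 else 3) else (if false then 1 else 9)))))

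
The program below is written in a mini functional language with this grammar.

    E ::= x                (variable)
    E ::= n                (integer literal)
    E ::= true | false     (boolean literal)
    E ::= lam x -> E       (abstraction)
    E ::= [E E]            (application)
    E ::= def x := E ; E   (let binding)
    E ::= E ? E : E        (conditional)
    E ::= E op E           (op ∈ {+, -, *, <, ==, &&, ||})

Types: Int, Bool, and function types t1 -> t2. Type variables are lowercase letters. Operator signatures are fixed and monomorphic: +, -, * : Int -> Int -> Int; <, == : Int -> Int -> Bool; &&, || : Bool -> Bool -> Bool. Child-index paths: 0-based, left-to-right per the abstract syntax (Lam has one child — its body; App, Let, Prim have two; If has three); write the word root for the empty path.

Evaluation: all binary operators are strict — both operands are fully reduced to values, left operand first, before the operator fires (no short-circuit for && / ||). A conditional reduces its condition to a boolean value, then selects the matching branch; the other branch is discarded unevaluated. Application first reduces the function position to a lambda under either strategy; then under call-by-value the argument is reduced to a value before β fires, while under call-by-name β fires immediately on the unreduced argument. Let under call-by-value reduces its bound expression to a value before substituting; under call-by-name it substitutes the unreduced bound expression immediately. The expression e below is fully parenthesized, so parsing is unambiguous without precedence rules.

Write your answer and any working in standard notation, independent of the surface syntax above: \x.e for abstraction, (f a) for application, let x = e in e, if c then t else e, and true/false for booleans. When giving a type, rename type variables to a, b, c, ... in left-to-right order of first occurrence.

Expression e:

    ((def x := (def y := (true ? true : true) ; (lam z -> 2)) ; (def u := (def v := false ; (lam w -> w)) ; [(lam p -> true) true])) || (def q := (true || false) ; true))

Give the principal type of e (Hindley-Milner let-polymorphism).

Answer: Bool

Working:
  unify Bool ~ Bool
  unify Bool ~ Bool
let y : Bool
\z._ : a -> Int
let x : forall. a -> Int
let v : Bool
w : b
\w._ : b -> b
let u : forall. b -> b
\p._ : c -> Bool
  unify c -> Bool ~ Bool -> d
  unify c ~ Bool
  unify Bool ~ d
_ _ : Bool
  unify Bool ~ Bool
  unify Bool ~ Bool
  unify Bool ~ Bool
let q : Bool
  unify Bool ~ Bool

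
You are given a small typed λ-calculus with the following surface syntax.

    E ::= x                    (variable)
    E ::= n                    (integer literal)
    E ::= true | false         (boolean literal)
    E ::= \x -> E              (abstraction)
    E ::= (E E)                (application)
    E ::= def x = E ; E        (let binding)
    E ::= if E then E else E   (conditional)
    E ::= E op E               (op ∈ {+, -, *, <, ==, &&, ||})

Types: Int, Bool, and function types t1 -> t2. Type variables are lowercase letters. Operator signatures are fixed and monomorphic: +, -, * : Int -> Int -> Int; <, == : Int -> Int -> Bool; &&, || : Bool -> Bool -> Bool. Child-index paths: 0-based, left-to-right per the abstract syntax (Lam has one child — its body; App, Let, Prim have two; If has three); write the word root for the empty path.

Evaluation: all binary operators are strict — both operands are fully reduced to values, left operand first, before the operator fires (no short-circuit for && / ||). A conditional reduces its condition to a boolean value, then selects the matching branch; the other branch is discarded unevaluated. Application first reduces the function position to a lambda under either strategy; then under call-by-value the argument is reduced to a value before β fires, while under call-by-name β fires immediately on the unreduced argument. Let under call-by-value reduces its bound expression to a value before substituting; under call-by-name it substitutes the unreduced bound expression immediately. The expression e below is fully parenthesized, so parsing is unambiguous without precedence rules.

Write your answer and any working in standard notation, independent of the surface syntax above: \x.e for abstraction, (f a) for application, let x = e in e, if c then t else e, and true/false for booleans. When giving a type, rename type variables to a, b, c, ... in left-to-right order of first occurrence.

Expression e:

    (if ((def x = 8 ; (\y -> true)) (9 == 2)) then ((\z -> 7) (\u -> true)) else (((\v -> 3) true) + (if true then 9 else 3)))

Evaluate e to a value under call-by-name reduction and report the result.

Answer: 7

Derivation:
step 0: (if ((let x = 8 in (\y.true)) (9 == 2)) then ((\z.7) (\u.true)) else (((\v.3) true) + (if true then 9 else 3)))
step 1: [let@0.0] (if ((\y.true) (9 == 2)) then ((\z.7) (\u.true)) else (((\v.3) true) + (if true then 9 else 3)))
step 2: [beta@0] (if true then ((\z.7) (\u.true)) else (((\v.3) true) + (if true then 9 else 3)))
step 3: [if@root] ((\z.7) (\u.true))
step 4: [beta@root] 7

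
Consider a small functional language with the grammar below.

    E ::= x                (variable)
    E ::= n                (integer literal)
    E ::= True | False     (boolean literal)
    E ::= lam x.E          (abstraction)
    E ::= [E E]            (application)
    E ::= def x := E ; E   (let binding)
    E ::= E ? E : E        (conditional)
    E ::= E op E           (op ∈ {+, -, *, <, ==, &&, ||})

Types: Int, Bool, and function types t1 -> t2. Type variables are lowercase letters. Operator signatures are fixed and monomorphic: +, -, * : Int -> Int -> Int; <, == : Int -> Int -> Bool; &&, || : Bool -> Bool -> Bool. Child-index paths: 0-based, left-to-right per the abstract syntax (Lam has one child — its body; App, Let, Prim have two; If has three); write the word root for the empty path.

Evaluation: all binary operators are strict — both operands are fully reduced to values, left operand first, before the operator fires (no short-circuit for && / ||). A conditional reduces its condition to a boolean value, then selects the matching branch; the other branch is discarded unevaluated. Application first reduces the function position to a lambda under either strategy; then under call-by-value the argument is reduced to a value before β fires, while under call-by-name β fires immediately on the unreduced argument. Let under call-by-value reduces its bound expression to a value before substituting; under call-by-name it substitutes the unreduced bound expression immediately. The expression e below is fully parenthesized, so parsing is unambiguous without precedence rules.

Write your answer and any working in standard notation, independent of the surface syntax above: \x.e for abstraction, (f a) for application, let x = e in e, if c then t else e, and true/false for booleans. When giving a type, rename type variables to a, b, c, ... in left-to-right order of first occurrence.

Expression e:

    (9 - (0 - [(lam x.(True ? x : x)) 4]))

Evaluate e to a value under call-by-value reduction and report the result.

Answer: 13

Trace:
step 0: (9 - (0 - ((\x.(if true then x else x)) 4)))
step 1: [beta@1.1] (9 - (0 - (if true then 4 else 4)))
step 2: [if@1.1] (9 - (0 - 4))
step 3: [delta@1] (9 - -4)
step 4: [delta@root] 13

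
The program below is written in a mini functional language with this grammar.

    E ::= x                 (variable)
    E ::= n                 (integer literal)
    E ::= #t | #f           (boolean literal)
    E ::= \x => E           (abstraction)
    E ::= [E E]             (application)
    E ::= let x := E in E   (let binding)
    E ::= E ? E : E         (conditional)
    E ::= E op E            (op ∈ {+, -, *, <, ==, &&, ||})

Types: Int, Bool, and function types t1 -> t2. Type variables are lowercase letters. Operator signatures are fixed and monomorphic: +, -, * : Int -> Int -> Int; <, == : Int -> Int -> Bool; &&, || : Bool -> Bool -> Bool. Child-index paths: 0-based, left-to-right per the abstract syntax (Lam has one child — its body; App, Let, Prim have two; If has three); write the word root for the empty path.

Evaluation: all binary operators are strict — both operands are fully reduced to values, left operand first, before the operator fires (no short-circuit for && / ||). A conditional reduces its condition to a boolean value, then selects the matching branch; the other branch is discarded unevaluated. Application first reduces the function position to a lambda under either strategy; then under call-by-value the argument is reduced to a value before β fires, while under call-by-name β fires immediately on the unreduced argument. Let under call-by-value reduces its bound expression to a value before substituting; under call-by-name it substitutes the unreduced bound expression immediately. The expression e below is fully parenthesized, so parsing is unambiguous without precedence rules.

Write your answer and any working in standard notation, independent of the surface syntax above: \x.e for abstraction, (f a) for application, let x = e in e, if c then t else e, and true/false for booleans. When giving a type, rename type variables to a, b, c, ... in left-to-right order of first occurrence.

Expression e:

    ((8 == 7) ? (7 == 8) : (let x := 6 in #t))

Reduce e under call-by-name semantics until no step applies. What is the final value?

Answer: true

Trace:
step 0: (if (8 == 7) then (7 == 8) else (let x = 6 in true))
step 1: [delta@0] (if false then (7 == 8) else (let x = 6 in true))
step 2: [if@root] (let x = 6 in true)
step 3: [let@root] true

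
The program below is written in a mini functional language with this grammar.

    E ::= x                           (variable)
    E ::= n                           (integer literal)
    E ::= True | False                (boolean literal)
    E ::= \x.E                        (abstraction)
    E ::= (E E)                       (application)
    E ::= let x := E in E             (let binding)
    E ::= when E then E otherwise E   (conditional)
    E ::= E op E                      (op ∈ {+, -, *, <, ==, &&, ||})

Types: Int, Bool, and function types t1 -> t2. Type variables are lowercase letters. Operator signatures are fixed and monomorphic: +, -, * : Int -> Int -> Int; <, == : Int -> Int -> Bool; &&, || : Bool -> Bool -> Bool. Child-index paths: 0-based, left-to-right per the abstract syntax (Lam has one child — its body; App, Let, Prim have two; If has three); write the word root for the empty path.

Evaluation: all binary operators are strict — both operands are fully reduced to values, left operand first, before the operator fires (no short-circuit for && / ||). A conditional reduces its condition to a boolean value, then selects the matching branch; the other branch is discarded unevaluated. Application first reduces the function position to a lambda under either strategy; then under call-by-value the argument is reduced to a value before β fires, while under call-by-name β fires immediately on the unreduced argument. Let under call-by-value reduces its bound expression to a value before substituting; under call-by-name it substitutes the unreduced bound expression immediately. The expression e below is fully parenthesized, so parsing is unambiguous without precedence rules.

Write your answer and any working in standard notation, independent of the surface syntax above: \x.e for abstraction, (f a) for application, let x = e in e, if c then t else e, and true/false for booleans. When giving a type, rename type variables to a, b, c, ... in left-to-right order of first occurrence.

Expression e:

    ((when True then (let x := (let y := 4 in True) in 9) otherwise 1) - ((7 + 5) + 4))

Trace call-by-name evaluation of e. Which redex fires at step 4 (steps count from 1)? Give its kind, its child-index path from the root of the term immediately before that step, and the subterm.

Answer: delta at 1 : (12 + 4)

Derivation:
step 0: ((if true then (let x = (let y = 4 in true) in 9) else 1) - ((7 + 5) + 4))
step 1: [if@0] ((let x = (let y = 4 in true) in 9) - ((7 + 5) + 4))
step 2: [let@0] (9 - ((7 + 5) + 4))
step 3: [delta@1.0] (9 - (12 + 4))
step 4: [delta@1] (9 - 16)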